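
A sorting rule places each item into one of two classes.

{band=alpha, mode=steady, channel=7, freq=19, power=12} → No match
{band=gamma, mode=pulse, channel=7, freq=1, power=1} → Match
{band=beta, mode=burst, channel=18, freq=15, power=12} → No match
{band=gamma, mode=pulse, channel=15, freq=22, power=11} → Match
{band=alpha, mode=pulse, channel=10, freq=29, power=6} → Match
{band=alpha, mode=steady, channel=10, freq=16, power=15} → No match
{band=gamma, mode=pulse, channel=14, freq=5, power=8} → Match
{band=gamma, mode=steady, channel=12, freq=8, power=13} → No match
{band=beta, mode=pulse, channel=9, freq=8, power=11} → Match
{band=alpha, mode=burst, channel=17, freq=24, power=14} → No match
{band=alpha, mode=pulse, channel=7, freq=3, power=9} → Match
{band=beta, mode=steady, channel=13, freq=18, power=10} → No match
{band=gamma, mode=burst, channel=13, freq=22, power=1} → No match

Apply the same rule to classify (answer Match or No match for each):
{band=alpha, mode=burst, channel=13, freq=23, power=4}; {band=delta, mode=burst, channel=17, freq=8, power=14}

No match, No match

'Match' ⟺ mode is pulse.
{band=alpha, mode=burst, channel=13, freq=23, power=4}: No match (mode is burst). {band=delta, mode=burst, channel=17, freq=8, power=14}: No match (mode is burst).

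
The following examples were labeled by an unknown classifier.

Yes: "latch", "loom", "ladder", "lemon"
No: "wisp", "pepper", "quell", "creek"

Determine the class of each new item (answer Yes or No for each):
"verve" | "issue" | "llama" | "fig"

One predicate separates the groups cleanly: starts with 'l'.
"verve": No (starts with 'v').
"issue": No (starts with 'i').
"llama": Yes (starts with 'l').
"fig": No (starts with 'f').

No, No, Yes, No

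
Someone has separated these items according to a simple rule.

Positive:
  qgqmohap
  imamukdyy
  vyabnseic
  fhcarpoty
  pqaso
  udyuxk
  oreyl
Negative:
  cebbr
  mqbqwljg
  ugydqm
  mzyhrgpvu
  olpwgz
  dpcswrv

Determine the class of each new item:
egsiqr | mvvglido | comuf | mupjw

One predicate separates the groups cleanly: has ≥ 2 vowels.
egsiqr — 2 vowels, hence Positive. mvvglido — 2 vowels, hence Positive. comuf — 2 vowels, hence Positive. mupjw — 1 vowel, hence Negative.

Positive, Positive, Positive, Negative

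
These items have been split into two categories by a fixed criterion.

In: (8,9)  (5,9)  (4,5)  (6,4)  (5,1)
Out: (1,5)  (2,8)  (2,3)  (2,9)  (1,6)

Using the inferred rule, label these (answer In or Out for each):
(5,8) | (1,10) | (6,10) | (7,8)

All 'In' examples share one property — first ≥ 3 — and every 'Out' example lacks it.
(5,8) → first 5 → In. (1,10) → first 1 → Out. (6,10) → first 6 → In. (7,8) → first 7 → In.

In, Out, In, In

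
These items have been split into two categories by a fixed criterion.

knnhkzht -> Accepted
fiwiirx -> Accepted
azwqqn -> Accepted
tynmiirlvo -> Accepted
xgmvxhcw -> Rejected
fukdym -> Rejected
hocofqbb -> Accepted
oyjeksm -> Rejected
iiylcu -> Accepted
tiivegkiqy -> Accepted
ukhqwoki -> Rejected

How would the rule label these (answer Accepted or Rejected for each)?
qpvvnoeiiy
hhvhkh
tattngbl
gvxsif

Accepted, Accepted, Accepted, Rejected

'Accepted' ⟺ has a double letter.
qpvvnoeiiy: 'vv' doubled, has this property → Accepted.
hhvhkh: 'hh' doubled, has this property → Accepted.
tattngbl: 'tt' doubled, has this property → Accepted.
gvxsif: no doubled letter, does not fit → Rejected.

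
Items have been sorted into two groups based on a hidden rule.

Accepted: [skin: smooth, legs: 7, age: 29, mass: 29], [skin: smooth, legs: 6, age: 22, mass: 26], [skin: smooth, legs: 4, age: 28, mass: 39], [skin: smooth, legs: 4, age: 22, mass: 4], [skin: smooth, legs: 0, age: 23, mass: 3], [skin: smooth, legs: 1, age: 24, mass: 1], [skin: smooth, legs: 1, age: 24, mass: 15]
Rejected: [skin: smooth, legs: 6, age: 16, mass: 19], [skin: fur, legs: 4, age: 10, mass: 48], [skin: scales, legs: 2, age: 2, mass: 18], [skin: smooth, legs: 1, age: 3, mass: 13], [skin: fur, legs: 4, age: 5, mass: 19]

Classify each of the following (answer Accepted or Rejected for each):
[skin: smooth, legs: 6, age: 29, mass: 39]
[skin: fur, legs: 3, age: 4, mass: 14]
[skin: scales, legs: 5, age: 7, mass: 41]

The pattern is that an item is 'Accepted' exactly when: age ≥ 22.
[skin: smooth, legs: 6, age: 29, mass: 39]: Accepted (age = 29). [skin: fur, legs: 3, age: 4, mass: 14]: Rejected (age = 4). [skin: scales, legs: 5, age: 7, mass: 41]: Rejected (age = 7).

Accepted, Rejected, Rejected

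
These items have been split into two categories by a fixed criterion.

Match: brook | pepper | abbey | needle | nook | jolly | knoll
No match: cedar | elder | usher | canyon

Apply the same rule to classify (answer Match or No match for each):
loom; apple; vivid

'Match' ⟺ has a double letter.
Match: loom, since 'oo' doubled.
Match: apple, since 'pp' doubled.
No match: vivid, since no doubled letter.

Match, Match, No match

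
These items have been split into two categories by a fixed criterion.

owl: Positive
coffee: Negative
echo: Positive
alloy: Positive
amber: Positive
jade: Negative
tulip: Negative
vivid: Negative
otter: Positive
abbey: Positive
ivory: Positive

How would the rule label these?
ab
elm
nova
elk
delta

Positive, Positive, Negative, Positive, Negative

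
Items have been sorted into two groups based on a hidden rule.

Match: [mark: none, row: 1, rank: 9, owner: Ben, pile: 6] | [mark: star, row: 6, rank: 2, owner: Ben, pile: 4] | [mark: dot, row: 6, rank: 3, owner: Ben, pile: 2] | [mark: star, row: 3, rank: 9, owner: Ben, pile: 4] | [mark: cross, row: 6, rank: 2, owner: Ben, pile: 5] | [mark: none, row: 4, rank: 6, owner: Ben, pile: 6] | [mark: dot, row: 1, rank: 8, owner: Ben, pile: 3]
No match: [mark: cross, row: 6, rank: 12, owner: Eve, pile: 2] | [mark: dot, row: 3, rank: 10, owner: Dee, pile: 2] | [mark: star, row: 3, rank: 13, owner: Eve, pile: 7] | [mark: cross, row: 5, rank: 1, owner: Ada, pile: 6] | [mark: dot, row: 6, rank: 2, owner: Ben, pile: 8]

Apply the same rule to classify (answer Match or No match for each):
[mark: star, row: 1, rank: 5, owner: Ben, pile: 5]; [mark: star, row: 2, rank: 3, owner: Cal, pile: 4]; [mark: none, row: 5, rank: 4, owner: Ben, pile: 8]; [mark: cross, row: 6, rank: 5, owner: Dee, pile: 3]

The simplest hypothesis consistent with all the labels is: owner is Ben AND pile ≤ 6.
[mark: star, row: 1, rank: 5, owner: Ben, pile: 5]: Match (owner is Ben, pile = 5).
[mark: star, row: 2, rank: 3, owner: Cal, pile: 4]: No match (owner is Cal, pile = 4).
[mark: none, row: 5, rank: 4, owner: Ben, pile: 8]: No match (owner is Ben, pile = 8).
[mark: cross, row: 6, rank: 5, owner: Dee, pile: 3]: No match (owner is Dee, pile = 3).

Match, No match, No match, No match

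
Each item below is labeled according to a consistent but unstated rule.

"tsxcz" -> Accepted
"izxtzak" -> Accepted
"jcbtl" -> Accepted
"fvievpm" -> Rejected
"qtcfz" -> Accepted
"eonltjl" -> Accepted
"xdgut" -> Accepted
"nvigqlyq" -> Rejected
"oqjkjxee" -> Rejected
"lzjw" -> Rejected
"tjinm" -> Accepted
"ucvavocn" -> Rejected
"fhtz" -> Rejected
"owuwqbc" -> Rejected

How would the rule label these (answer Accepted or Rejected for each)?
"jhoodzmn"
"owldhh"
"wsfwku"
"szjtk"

The pattern is that an item is 'Accepted' exactly when: odd length AND contains 't'.
"jhoodzmn": length 8, no 't', fails the rule → Rejected.
"owldhh": length 6, no 't', fails the rule → Rejected.
"wsfwku": length 6, no 't', fails the rule → Rejected.
"szjtk": length 5, has 't', satisfies this → Accepted.

Rejected, Rejected, Rejected, Accepted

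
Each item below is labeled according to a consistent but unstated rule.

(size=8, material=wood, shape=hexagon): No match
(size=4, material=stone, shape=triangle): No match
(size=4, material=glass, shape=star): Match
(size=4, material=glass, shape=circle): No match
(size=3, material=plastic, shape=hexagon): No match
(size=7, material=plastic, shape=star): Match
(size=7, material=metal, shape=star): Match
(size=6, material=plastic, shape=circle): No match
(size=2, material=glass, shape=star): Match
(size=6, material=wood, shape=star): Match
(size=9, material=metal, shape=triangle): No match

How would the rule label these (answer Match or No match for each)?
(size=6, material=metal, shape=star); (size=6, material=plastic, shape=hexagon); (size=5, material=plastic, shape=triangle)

Match, No match, No match

'Match' ⟺ shape is star.
(size=6, material=metal, shape=star) — shape is star, hence Match.
(size=6, material=plastic, shape=hexagon) — shape is hexagon, hence No match.
(size=5, material=plastic, shape=triangle) — shape is triangle, hence No match.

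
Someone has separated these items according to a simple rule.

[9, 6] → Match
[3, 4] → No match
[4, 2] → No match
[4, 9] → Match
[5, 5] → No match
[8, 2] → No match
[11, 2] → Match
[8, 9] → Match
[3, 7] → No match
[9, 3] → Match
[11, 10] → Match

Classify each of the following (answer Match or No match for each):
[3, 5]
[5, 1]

No match, No match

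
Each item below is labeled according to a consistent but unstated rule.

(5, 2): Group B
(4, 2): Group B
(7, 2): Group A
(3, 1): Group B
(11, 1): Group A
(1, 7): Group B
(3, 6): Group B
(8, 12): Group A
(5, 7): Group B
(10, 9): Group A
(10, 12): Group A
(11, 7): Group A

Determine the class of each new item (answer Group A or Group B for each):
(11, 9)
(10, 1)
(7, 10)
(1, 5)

The common property of the 'Group A' items is: first ≥ 6. No 'Group B' item has it.
(11, 9) — first 11, hence Group A.
(10, 1) — first 10, hence Group A.
(7, 10) — first 7, hence Group A.
(1, 5) — first 1, hence Group B.

Group A, Group A, Group A, Group B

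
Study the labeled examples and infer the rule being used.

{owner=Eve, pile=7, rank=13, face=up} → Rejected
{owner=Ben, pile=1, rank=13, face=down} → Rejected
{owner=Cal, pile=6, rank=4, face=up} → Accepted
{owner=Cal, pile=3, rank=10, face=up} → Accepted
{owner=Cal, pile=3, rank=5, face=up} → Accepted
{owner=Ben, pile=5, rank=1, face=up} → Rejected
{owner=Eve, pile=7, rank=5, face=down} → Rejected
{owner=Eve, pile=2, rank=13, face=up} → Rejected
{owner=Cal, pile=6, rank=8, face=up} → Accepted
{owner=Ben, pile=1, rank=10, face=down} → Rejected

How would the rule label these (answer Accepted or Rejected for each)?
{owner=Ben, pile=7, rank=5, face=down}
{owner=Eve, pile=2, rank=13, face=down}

One predicate separates the groups cleanly: owner is Cal.

Rejected, Rejected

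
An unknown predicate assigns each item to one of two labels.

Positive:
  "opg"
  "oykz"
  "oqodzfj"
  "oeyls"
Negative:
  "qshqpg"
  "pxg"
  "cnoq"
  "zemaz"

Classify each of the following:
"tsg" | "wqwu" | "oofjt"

Negative, Negative, Positive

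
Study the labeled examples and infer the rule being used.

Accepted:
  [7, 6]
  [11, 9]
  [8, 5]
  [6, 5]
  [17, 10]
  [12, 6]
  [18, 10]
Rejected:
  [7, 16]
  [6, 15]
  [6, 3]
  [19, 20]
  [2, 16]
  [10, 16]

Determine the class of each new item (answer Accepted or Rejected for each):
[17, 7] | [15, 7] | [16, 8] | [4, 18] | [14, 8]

Accepted, Accepted, Accepted, Rejected, Accepted

The rule appears to be: first > second AND sum ≥ 11.
[17, 7] — 17 > 7, 17+7 = 24, hence Accepted. [15, 7] — 15 > 7, 15+7 = 22, hence Accepted. [16, 8] — 16 > 8, 16+8 = 24, hence Accepted. [4, 18] — 4 < 18, 4+18 = 22, hence Rejected. [14, 8] — 14 > 8, 14+8 = 22, hence Accepted.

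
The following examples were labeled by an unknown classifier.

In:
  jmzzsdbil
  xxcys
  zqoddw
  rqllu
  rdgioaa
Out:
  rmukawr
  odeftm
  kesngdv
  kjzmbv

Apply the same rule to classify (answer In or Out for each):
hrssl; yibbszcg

In, In

All 'In' examples share one property — has a double letter — and every 'Out' example lacks it.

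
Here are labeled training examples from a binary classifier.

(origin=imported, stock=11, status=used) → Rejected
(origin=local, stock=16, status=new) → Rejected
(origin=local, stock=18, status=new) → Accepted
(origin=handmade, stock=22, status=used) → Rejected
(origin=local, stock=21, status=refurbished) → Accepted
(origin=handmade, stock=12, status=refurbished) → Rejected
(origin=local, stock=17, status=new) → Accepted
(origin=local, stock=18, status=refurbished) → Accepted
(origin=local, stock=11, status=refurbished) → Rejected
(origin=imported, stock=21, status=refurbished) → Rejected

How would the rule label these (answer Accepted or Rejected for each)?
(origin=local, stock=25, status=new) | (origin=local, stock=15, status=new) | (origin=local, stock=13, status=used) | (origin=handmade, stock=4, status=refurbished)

Accepted, Rejected, Rejected, Rejected

The classifier is using: origin is local AND stock ≥ 17.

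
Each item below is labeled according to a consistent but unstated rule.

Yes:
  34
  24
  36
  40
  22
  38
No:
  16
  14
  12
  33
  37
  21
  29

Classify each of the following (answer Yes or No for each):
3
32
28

All 'Yes' examples share one property — even AND at least 21 — and every 'No' example lacks it.
3: 3 is odd, 3 < 21, does not pass → No.
32: 32 is even, 32 ≥ 21, has this property → Yes.
28: 28 is even, 28 ≥ 21, has this property → Yes.

No, Yes, Yes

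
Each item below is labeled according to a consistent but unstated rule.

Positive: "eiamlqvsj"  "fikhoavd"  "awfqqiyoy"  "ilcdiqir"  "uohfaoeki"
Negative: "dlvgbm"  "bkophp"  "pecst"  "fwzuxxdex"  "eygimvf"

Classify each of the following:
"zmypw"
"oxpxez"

The simplest hypothesis consistent with all the labels is: has ≥ 3 vowels.

Negative, Negative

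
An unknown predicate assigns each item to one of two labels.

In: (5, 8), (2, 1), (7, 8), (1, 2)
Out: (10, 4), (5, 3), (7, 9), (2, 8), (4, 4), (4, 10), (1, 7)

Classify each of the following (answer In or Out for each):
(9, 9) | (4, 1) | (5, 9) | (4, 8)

Out, In, Out, Out

Every 'In' example satisfies: sum is odd. None of the 'Out' examples do.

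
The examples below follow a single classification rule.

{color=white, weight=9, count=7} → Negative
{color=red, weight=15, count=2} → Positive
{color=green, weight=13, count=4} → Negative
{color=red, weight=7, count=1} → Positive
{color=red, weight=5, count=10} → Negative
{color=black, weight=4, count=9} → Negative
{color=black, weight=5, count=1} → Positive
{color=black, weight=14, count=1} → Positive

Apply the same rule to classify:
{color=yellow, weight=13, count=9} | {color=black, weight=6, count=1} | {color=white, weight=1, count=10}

Negative, Positive, Negative

One predicate separates the groups cleanly: count ≤ 2.
{color=yellow, weight=13, count=9}: Negative (count = 9).
{color=black, weight=6, count=1}: Positive (count = 1).
{color=white, weight=1, count=10}: Negative (count = 10).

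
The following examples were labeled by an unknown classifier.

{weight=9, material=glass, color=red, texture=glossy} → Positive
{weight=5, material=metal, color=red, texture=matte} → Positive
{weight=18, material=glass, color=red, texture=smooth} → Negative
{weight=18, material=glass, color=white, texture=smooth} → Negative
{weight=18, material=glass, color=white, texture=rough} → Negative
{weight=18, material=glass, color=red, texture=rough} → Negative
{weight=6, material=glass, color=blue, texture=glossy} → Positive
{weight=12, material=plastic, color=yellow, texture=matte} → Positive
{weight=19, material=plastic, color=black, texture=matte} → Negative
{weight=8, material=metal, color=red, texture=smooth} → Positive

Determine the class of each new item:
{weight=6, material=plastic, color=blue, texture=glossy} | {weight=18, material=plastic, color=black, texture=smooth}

All 'Positive' examples share one property — weight ≤ 12 — and every 'Negative' example lacks it.
Positive: {weight=6, material=plastic, color=blue, texture=glossy}, since weight = 6.
Negative: {weight=18, material=plastic, color=black, texture=smooth}, since weight = 18.

Positive, Negative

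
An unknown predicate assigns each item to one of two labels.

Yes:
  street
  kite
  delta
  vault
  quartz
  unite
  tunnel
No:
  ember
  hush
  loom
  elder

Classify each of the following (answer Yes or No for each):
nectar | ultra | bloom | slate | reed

The simplest hypothesis consistent with all the labels is: contains 't'.

Yes, Yes, No, Yes, No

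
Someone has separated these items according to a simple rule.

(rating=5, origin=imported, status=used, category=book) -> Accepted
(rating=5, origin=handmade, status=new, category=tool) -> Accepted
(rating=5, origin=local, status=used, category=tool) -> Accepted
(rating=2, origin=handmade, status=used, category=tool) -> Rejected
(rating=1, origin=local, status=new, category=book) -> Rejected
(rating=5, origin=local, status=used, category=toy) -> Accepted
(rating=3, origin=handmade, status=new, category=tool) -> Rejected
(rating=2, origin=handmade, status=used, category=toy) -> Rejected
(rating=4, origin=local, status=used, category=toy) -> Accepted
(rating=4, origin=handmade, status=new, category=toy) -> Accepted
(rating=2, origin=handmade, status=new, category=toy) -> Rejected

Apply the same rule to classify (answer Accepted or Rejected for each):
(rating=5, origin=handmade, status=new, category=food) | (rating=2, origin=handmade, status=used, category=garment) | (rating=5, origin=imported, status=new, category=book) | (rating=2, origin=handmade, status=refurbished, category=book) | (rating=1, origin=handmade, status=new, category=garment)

Accepted, Rejected, Accepted, Rejected, Rejected

The common property of the 'Accepted' items is: rating ≥ 4. No 'Rejected' item has it.
(rating=5, origin=handmade, status=new, category=food): Accepted (rating = 5). (rating=2, origin=handmade, status=used, category=garment): Rejected (rating = 2). (rating=5, origin=imported, status=new, category=book): Accepted (rating = 5). (rating=2, origin=handmade, status=refurbished, category=book): Rejected (rating = 2). (rating=1, origin=handmade, status=new, category=garment): Rejected (rating = 1).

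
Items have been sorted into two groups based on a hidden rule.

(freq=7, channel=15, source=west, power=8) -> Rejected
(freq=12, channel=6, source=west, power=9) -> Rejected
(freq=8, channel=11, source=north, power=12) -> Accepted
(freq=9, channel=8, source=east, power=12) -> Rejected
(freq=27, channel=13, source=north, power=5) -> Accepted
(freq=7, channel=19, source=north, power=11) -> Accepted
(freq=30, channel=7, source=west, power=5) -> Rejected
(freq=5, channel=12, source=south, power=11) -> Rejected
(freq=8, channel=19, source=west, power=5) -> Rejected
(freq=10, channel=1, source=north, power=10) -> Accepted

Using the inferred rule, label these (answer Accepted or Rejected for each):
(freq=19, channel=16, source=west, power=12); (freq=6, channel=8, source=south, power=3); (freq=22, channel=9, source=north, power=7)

Checking candidate rules against both groups, what survives is: source is north.

Rejected, Rejected, Accepted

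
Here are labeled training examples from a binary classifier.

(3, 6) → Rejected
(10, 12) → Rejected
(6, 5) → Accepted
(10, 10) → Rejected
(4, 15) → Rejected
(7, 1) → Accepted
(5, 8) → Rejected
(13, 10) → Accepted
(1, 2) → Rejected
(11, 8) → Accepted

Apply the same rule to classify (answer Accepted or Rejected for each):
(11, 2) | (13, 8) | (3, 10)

The pattern is that an item is 'Accepted' exactly when: first > second.
(11, 2): 11 > 2 — checks out, so Accepted. (13, 8): 13 > 8 — checks out, so Accepted. (3, 10): 3 < 10 — doesn't match, so Rejected.

Accepted, Accepted, Rejected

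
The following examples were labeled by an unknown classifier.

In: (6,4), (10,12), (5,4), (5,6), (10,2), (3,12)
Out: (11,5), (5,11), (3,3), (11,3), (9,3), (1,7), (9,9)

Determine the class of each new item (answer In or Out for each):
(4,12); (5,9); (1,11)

A rule that fits every label: second is even — true of each 'In' example, false of each 'Out' one.
In: (4,12), since second 12.
Out: (5,9), since second 9.
Out: (1,11), since second 11.

In, Out, Out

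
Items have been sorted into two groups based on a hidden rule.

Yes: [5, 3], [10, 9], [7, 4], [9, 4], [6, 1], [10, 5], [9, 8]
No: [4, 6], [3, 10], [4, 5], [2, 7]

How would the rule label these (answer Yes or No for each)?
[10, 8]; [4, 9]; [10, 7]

Yes, No, Yes

The pattern is that an item is 'Yes' exactly when: first > second.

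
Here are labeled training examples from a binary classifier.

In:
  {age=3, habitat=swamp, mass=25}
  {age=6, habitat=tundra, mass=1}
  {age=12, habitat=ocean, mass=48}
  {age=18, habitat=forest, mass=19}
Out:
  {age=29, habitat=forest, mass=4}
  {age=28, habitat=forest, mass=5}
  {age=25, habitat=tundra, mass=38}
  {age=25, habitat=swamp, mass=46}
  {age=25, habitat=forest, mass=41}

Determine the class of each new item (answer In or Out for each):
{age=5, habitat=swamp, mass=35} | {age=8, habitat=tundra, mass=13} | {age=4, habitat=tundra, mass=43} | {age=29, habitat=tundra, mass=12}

The pattern is that an item is 'In' exactly when: age ≤ 18.
{age=5, habitat=swamp, mass=35}: age = 5, meets the rule → In.
{age=8, habitat=tundra, mass=13}: age = 8, meets the rule → In.
{age=4, habitat=tundra, mass=43}: age = 4, meets the rule → In.
{age=29, habitat=tundra, mass=12}: age = 29, lacks this property → Out.

In, In, In, Out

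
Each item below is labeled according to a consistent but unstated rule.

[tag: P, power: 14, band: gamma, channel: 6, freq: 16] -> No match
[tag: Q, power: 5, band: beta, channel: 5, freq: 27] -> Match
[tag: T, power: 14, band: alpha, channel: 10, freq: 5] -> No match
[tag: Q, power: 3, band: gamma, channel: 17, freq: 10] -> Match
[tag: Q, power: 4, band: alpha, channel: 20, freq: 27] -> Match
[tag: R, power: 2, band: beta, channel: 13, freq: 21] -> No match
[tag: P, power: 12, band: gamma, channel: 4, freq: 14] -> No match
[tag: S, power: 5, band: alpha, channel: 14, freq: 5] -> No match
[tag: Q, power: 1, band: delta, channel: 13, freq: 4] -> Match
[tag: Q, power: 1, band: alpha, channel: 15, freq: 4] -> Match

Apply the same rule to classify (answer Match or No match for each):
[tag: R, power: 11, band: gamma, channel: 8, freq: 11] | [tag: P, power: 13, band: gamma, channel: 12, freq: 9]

The common property of the 'Match' items is: tag is Q. No 'No match' item has it.
[tag: R, power: 11, band: gamma, channel: 8, freq: 11]: No match (tag is R). [tag: P, power: 13, band: gamma, channel: 12, freq: 9]: No match (tag is P).

No match, No match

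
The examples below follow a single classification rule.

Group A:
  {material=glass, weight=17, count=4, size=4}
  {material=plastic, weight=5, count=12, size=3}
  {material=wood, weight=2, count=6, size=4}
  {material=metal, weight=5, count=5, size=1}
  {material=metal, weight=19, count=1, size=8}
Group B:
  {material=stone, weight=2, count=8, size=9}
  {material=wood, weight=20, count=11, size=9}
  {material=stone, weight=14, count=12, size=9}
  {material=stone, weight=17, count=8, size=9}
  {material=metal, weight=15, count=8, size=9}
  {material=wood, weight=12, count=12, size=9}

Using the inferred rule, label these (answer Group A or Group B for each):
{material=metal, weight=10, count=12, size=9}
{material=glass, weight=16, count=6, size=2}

Group B, Group A

All 'Group A' examples share one property — size ≤ 8 — and every 'Group B' example lacks it.
Group B: {material=metal, weight=10, count=12, size=9}, since size = 9.
Group A: {material=glass, weight=16, count=6, size=2}, since size = 2.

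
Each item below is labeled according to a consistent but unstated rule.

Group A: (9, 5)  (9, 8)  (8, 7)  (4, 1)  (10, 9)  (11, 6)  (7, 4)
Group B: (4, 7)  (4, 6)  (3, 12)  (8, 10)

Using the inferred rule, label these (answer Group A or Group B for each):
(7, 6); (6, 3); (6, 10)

The common property of the 'Group A' items is: first > second. No 'Group B' item has it.
(7, 6): 7 > 6 — satisfies this, so Group A.
(6, 3): 6 > 3 — satisfies this, so Group A.
(6, 10): 6 < 10 — does not pass, so Group B.

Group A, Group A, Group B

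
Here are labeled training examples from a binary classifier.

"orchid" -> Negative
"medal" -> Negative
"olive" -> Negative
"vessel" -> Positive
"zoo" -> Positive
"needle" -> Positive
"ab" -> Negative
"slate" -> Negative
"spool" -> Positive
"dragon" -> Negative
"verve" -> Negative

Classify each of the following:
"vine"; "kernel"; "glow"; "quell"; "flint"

Negative, Negative, Negative, Positive, Negative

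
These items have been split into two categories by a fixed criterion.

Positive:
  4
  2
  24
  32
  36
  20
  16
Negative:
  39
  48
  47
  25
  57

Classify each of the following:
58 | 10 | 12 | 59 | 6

The classifier is using: even AND at most 36.

Negative, Positive, Positive, Negative, Positive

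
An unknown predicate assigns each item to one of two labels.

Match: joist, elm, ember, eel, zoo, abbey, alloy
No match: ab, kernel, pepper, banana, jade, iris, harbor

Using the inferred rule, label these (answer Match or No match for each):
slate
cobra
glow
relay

The simplest hypothesis consistent with all the labels is: odd length.
slate: length 5, satisfies this → Match.
cobra: length 5, satisfies this → Match.
glow: length 4, does not satisfy this → No match.
relay: length 5, satisfies this → Match.

Match, Match, No match, Match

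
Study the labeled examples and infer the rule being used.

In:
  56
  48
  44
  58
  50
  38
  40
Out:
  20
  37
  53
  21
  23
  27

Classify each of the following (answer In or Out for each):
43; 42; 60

Out, In, In

One predicate separates the groups cleanly: even AND at least 21.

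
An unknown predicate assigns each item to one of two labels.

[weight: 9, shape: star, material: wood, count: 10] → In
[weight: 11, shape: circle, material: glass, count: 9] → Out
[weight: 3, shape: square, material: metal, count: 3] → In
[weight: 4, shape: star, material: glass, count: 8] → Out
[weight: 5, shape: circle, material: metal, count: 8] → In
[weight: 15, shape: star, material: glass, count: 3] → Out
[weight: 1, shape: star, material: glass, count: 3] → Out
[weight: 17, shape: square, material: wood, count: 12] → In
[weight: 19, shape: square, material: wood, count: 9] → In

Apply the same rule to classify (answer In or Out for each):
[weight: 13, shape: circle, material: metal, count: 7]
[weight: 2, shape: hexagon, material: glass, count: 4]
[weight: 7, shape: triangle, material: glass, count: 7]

In, Out, Out

All 'In' examples share one property — material is not glass — and every 'Out' example lacks it.
[weight: 13, shape: circle, material: metal, count: 7] — material is metal, hence In. [weight: 2, shape: hexagon, material: glass, count: 4] — material is glass, hence Out. [weight: 7, shape: triangle, material: glass, count: 7] — material is glass, hence Out.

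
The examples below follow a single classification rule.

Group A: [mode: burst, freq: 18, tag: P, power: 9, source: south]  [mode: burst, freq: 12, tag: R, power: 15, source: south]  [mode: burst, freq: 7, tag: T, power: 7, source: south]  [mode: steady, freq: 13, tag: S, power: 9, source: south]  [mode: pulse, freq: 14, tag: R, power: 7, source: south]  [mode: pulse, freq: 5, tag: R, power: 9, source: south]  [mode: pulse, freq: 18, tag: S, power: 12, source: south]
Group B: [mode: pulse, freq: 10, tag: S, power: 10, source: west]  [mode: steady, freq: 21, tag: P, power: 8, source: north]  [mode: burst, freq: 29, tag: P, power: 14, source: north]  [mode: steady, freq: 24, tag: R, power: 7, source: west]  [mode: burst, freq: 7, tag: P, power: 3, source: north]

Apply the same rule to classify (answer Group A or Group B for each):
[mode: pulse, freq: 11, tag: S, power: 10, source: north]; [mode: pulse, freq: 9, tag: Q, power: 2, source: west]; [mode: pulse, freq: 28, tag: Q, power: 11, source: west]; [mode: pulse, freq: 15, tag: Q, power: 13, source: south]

Group B, Group B, Group B, Group A

The common property of the 'Group A' items is: source is south. No 'Group B' item has it.
[mode: pulse, freq: 11, tag: S, power: 10, source: north] → source is north → Group B. [mode: pulse, freq: 9, tag: Q, power: 2, source: west] → source is west → Group B. [mode: pulse, freq: 28, tag: Q, power: 11, source: west] → source is west → Group B. [mode: pulse, freq: 15, tag: Q, power: 13, source: south] → source is south → Group A.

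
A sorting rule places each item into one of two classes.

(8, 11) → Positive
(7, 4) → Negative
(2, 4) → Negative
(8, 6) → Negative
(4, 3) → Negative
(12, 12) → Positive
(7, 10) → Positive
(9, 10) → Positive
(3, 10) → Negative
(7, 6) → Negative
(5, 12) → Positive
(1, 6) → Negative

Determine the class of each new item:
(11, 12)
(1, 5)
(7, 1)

The common property of the 'Positive' items is: sum ≥ 17. No 'Negative' item has it.
(11, 12) → 11+12 = 23 → Positive. (1, 5) → 1+5 = 6 → Negative. (7, 1) → 7+1 = 8 → Negative.

Positive, Negative, Negative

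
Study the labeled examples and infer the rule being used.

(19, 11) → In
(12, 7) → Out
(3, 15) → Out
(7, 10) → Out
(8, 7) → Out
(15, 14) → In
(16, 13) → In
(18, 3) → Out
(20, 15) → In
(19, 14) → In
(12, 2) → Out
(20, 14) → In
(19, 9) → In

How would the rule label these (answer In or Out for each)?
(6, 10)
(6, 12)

Out, Out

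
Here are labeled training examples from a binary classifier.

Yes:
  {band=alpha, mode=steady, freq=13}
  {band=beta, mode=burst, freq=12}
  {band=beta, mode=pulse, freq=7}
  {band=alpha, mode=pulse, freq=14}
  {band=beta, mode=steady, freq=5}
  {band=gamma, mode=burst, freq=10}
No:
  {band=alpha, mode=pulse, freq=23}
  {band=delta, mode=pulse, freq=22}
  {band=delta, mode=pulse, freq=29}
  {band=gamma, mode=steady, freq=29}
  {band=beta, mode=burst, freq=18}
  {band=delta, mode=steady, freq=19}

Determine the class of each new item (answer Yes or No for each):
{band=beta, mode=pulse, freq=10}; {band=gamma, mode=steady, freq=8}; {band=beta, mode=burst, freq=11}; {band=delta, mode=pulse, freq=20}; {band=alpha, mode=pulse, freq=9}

Yes, Yes, Yes, No, Yes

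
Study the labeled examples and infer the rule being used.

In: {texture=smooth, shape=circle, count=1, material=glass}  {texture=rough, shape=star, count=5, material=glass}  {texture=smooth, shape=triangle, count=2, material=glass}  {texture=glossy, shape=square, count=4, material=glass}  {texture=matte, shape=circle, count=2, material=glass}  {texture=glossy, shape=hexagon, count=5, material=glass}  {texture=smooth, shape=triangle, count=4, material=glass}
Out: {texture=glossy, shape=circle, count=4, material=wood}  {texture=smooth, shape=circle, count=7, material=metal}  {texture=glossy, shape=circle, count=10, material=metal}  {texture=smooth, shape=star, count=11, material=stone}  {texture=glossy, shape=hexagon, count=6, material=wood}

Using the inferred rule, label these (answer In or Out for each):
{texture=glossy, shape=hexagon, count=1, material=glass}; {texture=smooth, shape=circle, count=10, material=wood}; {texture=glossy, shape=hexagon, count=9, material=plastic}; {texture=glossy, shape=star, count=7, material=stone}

In, Out, Out, Out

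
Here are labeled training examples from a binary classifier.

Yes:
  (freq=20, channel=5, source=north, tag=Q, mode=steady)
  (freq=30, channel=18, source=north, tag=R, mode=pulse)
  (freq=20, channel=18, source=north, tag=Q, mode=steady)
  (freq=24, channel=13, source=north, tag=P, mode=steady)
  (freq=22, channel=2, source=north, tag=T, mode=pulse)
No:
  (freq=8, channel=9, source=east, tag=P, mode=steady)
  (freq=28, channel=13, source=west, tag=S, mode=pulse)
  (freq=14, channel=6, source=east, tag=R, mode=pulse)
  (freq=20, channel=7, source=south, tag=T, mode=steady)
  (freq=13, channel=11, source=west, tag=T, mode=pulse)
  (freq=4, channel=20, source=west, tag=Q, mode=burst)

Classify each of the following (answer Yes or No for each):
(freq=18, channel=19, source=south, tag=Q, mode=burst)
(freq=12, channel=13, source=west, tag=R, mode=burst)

No, No

The simplest hypothesis consistent with all the labels is: source is north.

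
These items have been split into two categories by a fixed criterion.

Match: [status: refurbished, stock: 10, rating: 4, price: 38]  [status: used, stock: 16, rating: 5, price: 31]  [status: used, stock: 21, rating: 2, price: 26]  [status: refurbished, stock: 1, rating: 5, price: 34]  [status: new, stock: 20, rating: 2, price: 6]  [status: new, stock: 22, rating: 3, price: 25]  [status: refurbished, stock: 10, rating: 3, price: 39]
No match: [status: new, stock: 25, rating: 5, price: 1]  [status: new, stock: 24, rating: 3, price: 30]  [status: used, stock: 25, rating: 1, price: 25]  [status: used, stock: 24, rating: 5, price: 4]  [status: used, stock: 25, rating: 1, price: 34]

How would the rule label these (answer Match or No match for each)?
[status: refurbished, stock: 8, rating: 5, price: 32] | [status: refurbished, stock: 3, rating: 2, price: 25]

Match, Match

The rule appears to be: stock ≤ 22.
[status: refurbished, stock: 8, rating: 5, price: 32]: stock = 8 — meets the rule, so Match. [status: refurbished, stock: 3, rating: 2, price: 25]: stock = 3 — meets the rule, so Match.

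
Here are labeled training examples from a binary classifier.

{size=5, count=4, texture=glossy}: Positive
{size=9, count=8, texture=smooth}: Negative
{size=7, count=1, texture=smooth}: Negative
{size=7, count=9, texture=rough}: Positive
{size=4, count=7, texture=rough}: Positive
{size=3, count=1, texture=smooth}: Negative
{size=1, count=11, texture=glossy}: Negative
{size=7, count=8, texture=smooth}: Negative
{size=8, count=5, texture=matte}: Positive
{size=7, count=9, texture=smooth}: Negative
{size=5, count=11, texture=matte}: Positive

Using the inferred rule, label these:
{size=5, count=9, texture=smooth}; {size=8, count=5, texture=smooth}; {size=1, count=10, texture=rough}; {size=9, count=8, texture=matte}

The distinguishing property — texture is not smooth AND size ≥ 3 — holds for all the 'Positive' cases and none of the 'Negative' cases.
{size=5, count=9, texture=smooth} → texture is smooth, size = 5 → Negative. {size=8, count=5, texture=smooth} → texture is smooth, size = 8 → Negative. {size=1, count=10, texture=rough} → texture is rough, size = 1 → Negative. {size=9, count=8, texture=matte} → texture is matte, size = 9 → Positive.

Negative, Negative, Negative, Positive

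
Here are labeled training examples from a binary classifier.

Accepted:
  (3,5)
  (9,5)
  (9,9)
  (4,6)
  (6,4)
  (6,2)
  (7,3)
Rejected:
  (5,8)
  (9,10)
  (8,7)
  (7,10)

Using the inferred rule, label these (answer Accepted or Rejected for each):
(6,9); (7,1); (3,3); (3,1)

Every 'Accepted' example satisfies: sum is even. None of the 'Rejected' examples do.
(6,9): 6+9 = 15, lacks this property → Rejected. (7,1): 7+1 = 8, checks out → Accepted. (3,3): 3+3 = 6, checks out → Accepted. (3,1): 3+1 = 4, checks out → Accepted.

Rejected, Accepted, Accepted, Accepted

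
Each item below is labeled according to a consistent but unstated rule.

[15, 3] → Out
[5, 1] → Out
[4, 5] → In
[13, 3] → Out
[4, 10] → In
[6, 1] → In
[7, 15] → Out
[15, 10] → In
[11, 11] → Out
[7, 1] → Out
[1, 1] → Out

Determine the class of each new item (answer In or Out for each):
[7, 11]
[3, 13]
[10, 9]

'In' ⟺ product is even.
[7, 11]: Out (7·11 = 77).
[3, 13]: Out (3·13 = 39).
[10, 9]: In (10·9 = 90).

Out, Out, In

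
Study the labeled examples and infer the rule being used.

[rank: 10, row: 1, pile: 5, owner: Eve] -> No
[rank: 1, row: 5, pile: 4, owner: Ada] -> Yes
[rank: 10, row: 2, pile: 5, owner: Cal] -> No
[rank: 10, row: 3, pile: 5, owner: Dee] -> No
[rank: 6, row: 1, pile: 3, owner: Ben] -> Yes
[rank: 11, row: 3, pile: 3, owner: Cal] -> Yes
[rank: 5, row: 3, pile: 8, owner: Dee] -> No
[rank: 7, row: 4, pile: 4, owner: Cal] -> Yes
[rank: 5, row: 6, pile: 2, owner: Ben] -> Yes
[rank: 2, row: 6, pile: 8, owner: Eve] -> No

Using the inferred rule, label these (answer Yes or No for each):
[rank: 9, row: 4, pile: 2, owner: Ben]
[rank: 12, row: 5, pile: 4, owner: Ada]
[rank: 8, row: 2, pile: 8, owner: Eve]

Yes, Yes, No

The rule appears to be: pile ≤ 4.
[rank: 9, row: 4, pile: 2, owner: Ben]: pile = 2, meets the rule → Yes. [rank: 12, row: 5, pile: 4, owner: Ada]: pile = 4, meets the rule → Yes. [rank: 8, row: 2, pile: 8, owner: Eve]: pile = 8, does not pass → No.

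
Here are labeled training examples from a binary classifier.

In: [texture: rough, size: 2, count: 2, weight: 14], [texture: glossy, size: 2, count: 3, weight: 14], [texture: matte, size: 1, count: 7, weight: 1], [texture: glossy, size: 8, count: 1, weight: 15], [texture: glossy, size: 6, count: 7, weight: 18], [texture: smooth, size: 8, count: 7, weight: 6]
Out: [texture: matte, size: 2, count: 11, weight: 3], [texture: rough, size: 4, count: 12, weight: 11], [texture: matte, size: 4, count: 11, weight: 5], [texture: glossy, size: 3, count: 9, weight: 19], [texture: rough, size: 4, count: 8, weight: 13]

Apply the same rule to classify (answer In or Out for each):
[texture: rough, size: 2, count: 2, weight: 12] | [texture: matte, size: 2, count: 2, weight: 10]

In, In

The simplest hypothesis consistent with all the labels is: count ≤ 7.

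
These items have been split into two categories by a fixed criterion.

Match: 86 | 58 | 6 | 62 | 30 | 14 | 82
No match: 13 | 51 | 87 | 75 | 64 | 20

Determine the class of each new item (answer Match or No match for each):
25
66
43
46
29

No match, Match, No match, Match, No match

The pattern is that an item is 'Match' exactly when: ≡ 2 (mod 4).
25 — 25 mod 4 = 1, hence No match. 66 — 66 mod 4 = 2, hence Match. 43 — 43 mod 4 = 3, hence No match. 46 — 46 mod 4 = 2, hence Match. 29 — 29 mod 4 = 1, hence No match.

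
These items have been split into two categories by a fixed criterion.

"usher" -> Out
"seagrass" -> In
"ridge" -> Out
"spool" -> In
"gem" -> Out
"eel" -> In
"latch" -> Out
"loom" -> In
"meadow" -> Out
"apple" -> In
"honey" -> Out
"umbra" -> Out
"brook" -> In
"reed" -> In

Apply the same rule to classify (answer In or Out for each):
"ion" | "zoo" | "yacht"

Out, In, Out

The simplest hypothesis consistent with all the labels is: has a double letter.
"ion": no doubled letter — does not satisfy this, so Out. "zoo": 'oo' doubled — matches, so In. "yacht": no doubled letter — does not satisfy this, so Out.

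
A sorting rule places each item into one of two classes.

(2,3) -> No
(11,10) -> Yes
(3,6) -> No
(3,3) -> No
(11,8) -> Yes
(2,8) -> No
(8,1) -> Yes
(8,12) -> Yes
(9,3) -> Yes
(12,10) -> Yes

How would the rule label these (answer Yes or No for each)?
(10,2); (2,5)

Yes, No

The common property of the 'Yes' items is: first ≥ 6. No 'No' item has it.
(10,2): Yes (first 10).
(2,5): No (first 2).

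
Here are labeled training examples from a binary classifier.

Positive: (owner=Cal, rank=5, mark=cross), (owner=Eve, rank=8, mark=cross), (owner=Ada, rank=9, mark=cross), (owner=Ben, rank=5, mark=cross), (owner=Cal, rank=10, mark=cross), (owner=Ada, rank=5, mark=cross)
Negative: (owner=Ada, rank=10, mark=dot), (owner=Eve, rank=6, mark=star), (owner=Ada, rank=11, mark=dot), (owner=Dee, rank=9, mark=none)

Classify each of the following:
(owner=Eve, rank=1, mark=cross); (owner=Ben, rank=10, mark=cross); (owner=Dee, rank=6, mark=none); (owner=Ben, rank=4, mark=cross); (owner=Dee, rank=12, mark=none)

Positive, Positive, Negative, Positive, Negative

The rule appears to be: mark is cross.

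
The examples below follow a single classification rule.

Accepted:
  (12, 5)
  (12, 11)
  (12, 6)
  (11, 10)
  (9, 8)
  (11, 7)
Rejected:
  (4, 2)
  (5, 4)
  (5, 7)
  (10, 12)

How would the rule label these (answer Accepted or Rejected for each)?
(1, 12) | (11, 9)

The pattern is that an item is 'Accepted' exactly when: first > second AND sum ≥ 12.
(1, 12): 1 < 12, 1+12 = 13, fails this test → Rejected.
(11, 9): 11 > 9, 11+9 = 20, passes → Accepted.

Rejected, Accepted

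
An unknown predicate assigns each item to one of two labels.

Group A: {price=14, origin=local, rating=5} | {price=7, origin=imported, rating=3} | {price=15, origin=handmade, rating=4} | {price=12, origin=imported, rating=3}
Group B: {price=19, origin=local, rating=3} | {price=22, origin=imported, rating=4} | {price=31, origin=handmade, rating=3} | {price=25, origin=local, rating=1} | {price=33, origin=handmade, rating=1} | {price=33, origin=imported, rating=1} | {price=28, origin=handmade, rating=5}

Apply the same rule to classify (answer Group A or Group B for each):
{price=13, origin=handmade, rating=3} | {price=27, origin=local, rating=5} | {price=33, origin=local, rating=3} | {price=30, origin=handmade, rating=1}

The distinguishing property — price ≤ 15 — holds for all the 'Group A' cases and none of the 'Group B' cases.
Group A: {price=13, origin=handmade, rating=3}, since price = 13.
Group B: {price=27, origin=local, rating=5}, since price = 27.
Group B: {price=33, origin=local, rating=3}, since price = 33.
Group B: {price=30, origin=handmade, rating=1}, since price = 30.

Group A, Group B, Group B, Group B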